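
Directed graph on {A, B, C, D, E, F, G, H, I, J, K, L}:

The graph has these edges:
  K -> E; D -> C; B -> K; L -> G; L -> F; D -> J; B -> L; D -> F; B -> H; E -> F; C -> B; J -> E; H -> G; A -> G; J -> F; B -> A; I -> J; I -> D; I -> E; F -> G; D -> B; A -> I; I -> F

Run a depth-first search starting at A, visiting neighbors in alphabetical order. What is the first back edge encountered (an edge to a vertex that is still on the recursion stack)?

B→A

DFS from A (visiting neighbors in alphabetical order); mark gray on enter, black on exit:
A gray
  G gray
  G black
  I gray
    D gray
      B gray
        B→A: A is gray → back edge
First back edge: B → A.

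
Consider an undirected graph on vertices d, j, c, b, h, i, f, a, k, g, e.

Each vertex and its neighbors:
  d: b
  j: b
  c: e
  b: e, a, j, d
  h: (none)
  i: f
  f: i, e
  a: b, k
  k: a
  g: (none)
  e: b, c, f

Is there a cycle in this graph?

DFS, tracking each vertex's parent; an edge to a visited non-parent vertex closes a cycle.
Start from b:
visit b (parent –)
  visit e (parent b)
    e–b: parent, skip
    visit c (parent e)
      c–e: parent, skip
    visit f (parent e)
      visit i (parent f)
        i–f: parent, skip
      f–e: parent, skip
  visit a (parent b)
    a–b: parent, skip
    visit k (parent a)
      k–a: parent, skip
  visit j (parent b)
    j–b: parent, skip
  visit d (parent b)
    d–b: parent, skip
visit h (parent –)
visit g (parent –)
No non-parent visited neighbor found — the graph is a forest.

No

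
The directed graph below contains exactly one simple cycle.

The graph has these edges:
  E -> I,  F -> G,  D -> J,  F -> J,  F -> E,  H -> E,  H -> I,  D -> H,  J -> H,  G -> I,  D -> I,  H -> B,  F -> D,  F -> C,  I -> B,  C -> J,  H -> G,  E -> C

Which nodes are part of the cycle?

DFS with gray/black marking from H:
H gray
  E gray
    C gray
      J gray
        J→H: H is gray → back edge
Back edge closes the cycle H → E → C → J → H; its vertices are {C, E, H, J}.

C, E, H, J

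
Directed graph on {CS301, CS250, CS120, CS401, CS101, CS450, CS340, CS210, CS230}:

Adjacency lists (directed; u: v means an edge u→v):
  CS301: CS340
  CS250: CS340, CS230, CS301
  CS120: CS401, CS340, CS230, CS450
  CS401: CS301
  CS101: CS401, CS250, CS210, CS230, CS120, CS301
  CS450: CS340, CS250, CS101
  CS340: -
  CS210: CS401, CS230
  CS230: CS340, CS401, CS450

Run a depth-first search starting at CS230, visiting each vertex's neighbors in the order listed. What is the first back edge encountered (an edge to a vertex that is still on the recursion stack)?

CS250->CS230

DFS from CS230 (visiting each vertex's neighbors in the order listed); mark gray on enter, black on exit:
CS230 gray
  CS340 gray
  CS340 black
  CS401 gray
    CS301 gray
      CS301→CS340: CS340 black — skip
    CS301 black
  CS401 black
  CS450 gray
    CS450→CS340: CS340 black — skip
    CS250 gray
      CS250→CS340: CS340 black — skip
      CS250→CS230: CS230 is gray → back edge
First back edge: CS250 → CS230.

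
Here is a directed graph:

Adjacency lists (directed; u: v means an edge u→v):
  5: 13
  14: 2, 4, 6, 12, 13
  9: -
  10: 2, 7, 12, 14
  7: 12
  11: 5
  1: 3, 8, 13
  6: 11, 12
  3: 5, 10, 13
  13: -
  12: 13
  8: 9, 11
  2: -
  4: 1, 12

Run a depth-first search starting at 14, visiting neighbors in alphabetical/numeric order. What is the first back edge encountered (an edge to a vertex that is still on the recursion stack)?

10->14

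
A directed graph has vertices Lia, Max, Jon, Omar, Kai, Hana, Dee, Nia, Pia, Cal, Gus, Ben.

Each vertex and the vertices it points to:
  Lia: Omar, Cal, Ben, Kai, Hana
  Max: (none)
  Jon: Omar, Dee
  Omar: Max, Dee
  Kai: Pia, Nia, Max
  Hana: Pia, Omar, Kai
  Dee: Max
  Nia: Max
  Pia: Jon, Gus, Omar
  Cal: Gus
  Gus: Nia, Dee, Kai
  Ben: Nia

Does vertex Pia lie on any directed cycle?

Pia is on a cycle iff Pia can reach itself via ≥1 edge.
Pia → Gus → Kai → Pia — yes.

Yes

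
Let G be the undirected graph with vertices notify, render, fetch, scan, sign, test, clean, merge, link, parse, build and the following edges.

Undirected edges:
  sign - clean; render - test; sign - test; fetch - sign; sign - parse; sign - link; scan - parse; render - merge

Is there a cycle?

DFS, tracking each vertex's parent; an edge to a visited non-parent vertex closes a cycle.
Start from scan:
visit scan (parent –)
  visit parse (parent scan)
    visit sign (parent parse)
      visit test (parent sign)
        visit render (parent test)
          visit merge (parent render)
            merge–render: parent, skip
          render–test: parent, skip
        test–sign: parent, skip
      sign–parse: parent, skip
      visit link (parent sign)
        link–sign: parent, skip
      visit fetch (parent sign)
        fetch–sign: parent, skip
      visit clean (parent sign)
        clean–sign: parent, skip
    parse–scan: parent, skip
visit notify (parent –)
visit build (parent –)
No non-parent visited neighbor found — the graph is a forest.

No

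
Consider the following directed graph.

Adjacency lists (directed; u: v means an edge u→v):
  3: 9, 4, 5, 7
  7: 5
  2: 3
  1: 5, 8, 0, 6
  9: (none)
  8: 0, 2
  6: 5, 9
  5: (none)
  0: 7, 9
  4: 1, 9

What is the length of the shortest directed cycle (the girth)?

5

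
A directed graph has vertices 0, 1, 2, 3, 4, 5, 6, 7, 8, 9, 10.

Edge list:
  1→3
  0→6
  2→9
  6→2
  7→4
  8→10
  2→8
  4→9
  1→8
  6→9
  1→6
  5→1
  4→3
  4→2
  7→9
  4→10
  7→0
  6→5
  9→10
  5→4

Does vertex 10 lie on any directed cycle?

No

10 lies on a cycle iff there is a path from 10 back to itself.
Exploring from 10, it never reaches itself; equivalently, its strongly connected component is a singleton.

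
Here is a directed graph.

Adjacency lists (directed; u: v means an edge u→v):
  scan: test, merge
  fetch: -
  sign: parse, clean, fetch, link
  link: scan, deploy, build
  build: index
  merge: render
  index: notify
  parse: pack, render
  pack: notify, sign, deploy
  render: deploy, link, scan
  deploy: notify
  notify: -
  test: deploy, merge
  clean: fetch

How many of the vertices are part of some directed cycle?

8

A vertex is on a directed cycle iff it belongs to a strongly connected component of size ≥ 2 (or has a self-loop).
The vertices on cycles are {link, pack, scan, sign, test, merge, parse, render} — 8 in total.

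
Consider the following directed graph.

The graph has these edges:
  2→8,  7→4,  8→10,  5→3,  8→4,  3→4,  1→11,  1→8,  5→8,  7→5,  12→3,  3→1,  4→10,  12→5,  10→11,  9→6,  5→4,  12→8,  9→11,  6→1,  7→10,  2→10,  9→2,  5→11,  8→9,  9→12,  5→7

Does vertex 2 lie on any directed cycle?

2 is on a cycle iff 2 can reach itself via ≥1 edge.
2 → 8 → 9 → 2 — yes.

Yes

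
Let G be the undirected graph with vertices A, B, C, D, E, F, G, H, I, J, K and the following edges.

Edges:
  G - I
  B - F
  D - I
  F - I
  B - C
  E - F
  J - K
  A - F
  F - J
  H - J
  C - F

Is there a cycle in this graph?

Yes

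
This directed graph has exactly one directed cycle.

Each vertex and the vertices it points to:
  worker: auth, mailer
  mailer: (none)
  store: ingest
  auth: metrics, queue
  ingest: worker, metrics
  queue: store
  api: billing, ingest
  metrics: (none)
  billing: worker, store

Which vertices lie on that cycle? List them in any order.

auth, queue, store, ingest, worker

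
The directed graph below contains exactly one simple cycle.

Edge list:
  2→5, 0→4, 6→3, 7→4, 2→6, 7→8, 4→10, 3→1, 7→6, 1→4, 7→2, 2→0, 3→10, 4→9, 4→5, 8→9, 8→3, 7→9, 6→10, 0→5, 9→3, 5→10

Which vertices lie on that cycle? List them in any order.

DFS with gray/black marking from 9:
9 gray
  3 gray
    10 gray
    10 black
    1 gray
      4 gray
        5 gray
          5→10: 10 black — skip
        5 black
        4→10: 10 black — skip
        4→9: 9 is gray → back edge
Back edge closes the cycle 9 → 3 → 1 → 4 → 9; its vertices are {1, 3, 4, 9}.

1, 3, 4, 9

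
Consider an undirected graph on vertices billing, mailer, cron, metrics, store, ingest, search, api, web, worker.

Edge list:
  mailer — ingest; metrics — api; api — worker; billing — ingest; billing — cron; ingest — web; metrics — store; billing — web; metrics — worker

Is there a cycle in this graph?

DFS, tracking each vertex's parent; an edge to a visited non-parent vertex closes a cycle.
Start from worker:
visit worker (parent –)
  visit metrics (parent worker)
    visit store (parent metrics)
      store–metrics: parent, skip
    metrics–worker: parent, skip
    visit api (parent metrics)
      api–metrics: parent, skip
      api–worker: worker visited and ≠ parent → cycle
Cycle: worker – metrics – api – worker.

Yes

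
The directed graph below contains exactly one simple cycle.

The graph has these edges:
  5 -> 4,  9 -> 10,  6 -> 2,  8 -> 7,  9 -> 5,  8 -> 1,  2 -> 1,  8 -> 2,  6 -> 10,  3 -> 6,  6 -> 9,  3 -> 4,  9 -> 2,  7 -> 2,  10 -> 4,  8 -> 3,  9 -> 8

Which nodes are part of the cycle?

DFS with gray/black marking from 8:
8 gray
  1 gray
  1 black
  2 gray
    2→1: 1 black — skip
  2 black
  3 gray
    4 gray
    4 black
    6 gray
      10 gray
        10→4: 4 black — skip
      10 black
      6→2: 2 black — skip
      9 gray
        9→10: 10 black — skip
        9→8: 8 is gray → back edge
Back edge closes the cycle 8 → 3 → 6 → 9 → 8; its vertices are {3, 6, 8, 9}.

3, 6, 8, 9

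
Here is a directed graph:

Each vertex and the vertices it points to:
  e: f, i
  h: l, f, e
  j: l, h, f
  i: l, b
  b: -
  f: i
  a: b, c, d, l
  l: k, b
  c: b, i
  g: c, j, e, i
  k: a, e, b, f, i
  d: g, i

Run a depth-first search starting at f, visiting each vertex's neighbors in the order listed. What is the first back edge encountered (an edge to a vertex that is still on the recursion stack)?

DFS from f (visiting each vertex's neighbors in the order listed); mark gray on enter, black on exit:
f gray
  i gray
    l gray
      k gray
        a gray
          b gray
          b black
          c gray
            c→b: b black — skip
            c→i: i is gray → back edge
First back edge: c → i.

c→i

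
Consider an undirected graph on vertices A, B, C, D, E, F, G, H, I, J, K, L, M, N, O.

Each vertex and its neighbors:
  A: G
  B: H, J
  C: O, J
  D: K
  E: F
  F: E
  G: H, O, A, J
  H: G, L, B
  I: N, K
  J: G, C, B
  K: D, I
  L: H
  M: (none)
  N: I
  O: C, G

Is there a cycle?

Yes

DFS, tracking each vertex's parent; an edge to a visited non-parent vertex closes a cycle.
Start from L:
visit L (parent –)
  visit H (parent L)
    visit G (parent H)
      G–H: parent, skip
      visit O (parent G)
        visit C (parent O)
          C–O: parent, skip
          visit J (parent C)
            J–G: G visited and ≠ parent → cycle
Cycle: G – O – C – J – G.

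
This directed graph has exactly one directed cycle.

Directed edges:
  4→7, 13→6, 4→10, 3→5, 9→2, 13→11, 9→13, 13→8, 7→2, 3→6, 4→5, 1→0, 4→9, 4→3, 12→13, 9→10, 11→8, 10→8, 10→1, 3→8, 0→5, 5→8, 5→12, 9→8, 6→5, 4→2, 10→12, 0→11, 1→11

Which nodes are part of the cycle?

5, 6, 12, 13

DFS with gray/black marking from 12:
12 gray
  13 gray
    11 gray
      8 gray
      8 black
    11 black
    13→8: 8 black — skip
    6 gray
      5 gray
        5→8: 8 black — skip
        5→12: 12 is gray → back edge
Back edge closes the cycle 12 → 13 → 6 → 5 → 12; its vertices are {5, 6, 12, 13}.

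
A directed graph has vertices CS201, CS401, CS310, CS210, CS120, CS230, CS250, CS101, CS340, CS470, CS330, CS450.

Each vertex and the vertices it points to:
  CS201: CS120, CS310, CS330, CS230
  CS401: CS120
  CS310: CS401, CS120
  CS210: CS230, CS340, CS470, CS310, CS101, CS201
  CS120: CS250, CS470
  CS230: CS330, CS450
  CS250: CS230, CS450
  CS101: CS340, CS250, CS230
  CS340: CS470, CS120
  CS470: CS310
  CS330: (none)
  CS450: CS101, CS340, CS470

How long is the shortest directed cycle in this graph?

For each vertex v, BFS finds the shortest path from v back to v.
The shortest such closed walk is CS101 → CS230 → CS450 → CS101, length 3.

3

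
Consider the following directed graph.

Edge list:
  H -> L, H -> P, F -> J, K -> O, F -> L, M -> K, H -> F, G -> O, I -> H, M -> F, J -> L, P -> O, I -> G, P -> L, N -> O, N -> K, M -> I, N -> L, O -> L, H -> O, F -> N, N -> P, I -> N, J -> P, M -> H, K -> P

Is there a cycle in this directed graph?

No

DFS with white/gray/black marking, starting from L:
L gray
L black
F gray
  F→L: L black — skip
  J gray
    J→L: L black — skip
    P gray
      P→L: L black — skip
      O gray
        O→L: L black — skip
      O black
    P black
  J black
  N gray
    N→P: P black — skip
    N→L: L black — skip
    N→O: O black — skip
    K gray
      K→O: O black — skip
      K→P: P black — skip
    K black
  N black
F black
G gray
  G→O: O black — skip
G black
H gray
  H→O: O black — skip
  H→P: P black — skip
  H→F: F black — skip
  H→L: L black — skip
H black
I gray
  I→H: H black — skip
  I→N: N black — skip
  I→G: G black — skip
I black
M gray
  M→F: F black — skip
  M→I: I black — skip
  M→K: K black — skip
  M→H: H black — skip
M black
Every edge goes to a white or black vertex — no back edge, so the graph is acyclic.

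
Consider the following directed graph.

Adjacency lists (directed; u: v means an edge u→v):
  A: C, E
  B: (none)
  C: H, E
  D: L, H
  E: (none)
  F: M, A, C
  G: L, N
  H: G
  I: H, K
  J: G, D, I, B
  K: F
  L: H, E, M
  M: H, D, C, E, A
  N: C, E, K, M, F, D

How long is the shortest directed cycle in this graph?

3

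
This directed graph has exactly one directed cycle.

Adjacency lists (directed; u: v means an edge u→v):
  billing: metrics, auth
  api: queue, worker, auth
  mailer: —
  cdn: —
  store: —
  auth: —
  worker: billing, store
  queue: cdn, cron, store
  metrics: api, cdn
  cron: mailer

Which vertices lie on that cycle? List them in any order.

api, worker, billing, metrics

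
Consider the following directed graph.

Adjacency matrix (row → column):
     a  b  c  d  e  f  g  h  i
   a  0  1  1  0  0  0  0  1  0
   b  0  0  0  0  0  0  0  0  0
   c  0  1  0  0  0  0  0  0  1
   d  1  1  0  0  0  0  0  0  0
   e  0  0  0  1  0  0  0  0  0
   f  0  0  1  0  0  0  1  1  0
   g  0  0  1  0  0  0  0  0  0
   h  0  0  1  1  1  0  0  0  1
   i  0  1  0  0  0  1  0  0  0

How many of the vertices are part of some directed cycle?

8

A vertex is on a directed cycle iff it belongs to a strongly connected component of size ≥ 2 (or has a self-loop).
The vertices on cycles are {a, c, d, e, f, g, h, i} — 8 in total.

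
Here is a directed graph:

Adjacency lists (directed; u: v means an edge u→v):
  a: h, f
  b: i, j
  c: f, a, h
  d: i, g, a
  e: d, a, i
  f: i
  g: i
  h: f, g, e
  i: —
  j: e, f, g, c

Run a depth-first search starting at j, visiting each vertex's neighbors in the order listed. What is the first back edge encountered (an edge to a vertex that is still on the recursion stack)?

h→e

DFS from j (visiting each vertex's neighbors in the order listed); mark gray on enter, black on exit:
j gray
  e gray
    d gray
      i gray
      i black
      g gray
        g→i: i black — skip
      g black
      a gray
        h gray
          f gray
            f→i: i black — skip
          f black
          h→g: g black — skip
          h→e: e is gray → back edge
First back edge: h → e.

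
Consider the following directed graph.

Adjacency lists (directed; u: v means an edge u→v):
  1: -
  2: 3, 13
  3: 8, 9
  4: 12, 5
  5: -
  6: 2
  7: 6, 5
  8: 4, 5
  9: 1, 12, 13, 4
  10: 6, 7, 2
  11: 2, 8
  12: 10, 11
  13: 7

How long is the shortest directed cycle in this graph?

4

For each vertex v, BFS finds the shortest path from v back to v.
The shortest such closed walk is 12 → 11 → 8 → 4 → 12, length 4.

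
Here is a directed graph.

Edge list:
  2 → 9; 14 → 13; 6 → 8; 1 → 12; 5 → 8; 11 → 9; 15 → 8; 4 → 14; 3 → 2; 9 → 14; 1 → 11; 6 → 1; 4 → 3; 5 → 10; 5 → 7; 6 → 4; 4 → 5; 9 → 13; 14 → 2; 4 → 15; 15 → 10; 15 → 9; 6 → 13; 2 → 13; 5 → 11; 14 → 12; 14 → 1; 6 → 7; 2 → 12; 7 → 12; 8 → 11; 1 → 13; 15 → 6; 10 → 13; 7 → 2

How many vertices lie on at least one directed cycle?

8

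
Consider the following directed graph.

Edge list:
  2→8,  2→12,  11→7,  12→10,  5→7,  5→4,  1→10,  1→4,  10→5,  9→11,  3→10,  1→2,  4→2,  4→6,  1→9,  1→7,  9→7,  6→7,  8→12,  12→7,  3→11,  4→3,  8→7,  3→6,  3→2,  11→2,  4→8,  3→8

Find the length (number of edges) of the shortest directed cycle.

4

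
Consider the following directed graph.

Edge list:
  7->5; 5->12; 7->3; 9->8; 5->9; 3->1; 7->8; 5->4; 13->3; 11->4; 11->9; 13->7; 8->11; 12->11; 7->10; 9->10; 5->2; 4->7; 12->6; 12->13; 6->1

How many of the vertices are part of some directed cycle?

8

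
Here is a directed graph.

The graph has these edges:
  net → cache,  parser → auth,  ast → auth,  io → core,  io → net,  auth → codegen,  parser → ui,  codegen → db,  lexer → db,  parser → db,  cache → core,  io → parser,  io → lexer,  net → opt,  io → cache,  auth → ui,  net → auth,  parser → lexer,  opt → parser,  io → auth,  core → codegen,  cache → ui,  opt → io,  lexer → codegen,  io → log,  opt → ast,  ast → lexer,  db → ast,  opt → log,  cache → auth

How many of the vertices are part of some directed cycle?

A vertex is on a directed cycle iff it belongs to a strongly connected component of size ≥ 2 (or has a self-loop).
The vertices on cycles are {db, io, ast, net, opt, auth, lexer, codegen} — 8 in total.

8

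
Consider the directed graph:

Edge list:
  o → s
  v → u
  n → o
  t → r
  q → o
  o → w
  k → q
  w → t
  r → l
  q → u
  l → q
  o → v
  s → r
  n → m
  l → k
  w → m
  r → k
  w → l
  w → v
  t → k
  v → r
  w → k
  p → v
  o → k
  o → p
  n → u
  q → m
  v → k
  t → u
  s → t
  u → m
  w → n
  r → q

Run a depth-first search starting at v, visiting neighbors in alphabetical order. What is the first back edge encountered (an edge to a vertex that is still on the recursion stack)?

o→k

DFS from v (visiting neighbors in alphabetical order); mark gray on enter, black on exit:
v gray
  k gray
    q gray
      m gray
      m black
      o gray
        o→k: k is gray → back edge
First back edge: o → k.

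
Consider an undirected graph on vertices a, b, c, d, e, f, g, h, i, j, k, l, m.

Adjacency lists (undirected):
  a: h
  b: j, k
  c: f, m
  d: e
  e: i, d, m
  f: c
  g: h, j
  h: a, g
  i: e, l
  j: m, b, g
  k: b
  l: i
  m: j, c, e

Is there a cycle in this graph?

DFS, tracking each vertex's parent; an edge to a visited non-parent vertex closes a cycle.
Start from a:
visit a (parent –)
  visit h (parent a)
    h–a: parent, skip
    visit g (parent h)
      g–h: parent, skip
      visit j (parent g)
        visit m (parent j)
          m–j: parent, skip
          visit c (parent m)
            visit f (parent c)
              f–c: parent, skip
            c–m: parent, skip
          visit e (parent m)
            visit i (parent e)
              i–e: parent, skip
              visit l (parent i)
                l–i: parent, skip
            visit d (parent e)
              d–e: parent, skip
            e–m: parent, skip
        visit b (parent j)
          b–j: parent, skip
          visit k (parent b)
            k–b: parent, skip
        j–g: parent, skip
No non-parent visited neighbor found — the graph is a forest.

No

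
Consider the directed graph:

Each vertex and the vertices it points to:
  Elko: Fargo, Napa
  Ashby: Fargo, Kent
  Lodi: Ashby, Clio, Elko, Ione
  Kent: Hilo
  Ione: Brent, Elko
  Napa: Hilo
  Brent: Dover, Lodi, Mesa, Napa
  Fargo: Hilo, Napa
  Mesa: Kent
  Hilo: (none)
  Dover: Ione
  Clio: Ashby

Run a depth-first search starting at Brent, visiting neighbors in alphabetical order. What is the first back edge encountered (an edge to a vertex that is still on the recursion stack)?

DFS from Brent (visiting neighbors in alphabetical order); mark gray on enter, black on exit:
Brent gray
  Dover gray
    Ione gray
      Ione→Brent: Brent is gray → back edge
First back edge: Ione → Brent.

Ione->Brent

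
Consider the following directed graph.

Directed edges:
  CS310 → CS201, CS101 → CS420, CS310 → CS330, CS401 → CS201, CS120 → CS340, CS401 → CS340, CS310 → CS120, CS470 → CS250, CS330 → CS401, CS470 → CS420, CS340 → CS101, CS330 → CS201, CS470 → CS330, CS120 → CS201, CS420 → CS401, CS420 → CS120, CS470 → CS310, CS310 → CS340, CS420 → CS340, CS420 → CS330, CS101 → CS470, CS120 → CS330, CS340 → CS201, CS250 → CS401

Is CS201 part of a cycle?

No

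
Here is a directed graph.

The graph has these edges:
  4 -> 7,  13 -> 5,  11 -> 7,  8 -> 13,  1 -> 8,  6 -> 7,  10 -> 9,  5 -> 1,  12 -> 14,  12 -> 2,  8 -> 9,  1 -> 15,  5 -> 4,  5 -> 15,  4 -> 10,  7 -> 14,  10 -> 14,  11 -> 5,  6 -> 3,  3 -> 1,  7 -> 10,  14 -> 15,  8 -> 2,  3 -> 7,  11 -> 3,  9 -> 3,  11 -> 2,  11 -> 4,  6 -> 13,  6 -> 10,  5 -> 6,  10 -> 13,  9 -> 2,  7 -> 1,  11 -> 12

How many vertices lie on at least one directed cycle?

10

A vertex is on a directed cycle iff it belongs to a strongly connected component of size ≥ 2 (or has a self-loop).
The vertices on cycles are {1, 3, 4, 5, 6, 7, 8, 9, 10, 13} — 10 in total.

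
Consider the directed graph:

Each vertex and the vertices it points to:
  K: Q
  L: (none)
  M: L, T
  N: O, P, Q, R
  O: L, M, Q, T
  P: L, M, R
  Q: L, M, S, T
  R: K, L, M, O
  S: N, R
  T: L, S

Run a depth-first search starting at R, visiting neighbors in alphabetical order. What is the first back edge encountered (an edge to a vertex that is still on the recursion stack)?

DFS from R (visiting neighbors in alphabetical order); mark gray on enter, black on exit:
R gray
  K gray
    Q gray
      L gray
      L black
      M gray
        M→L: L black — skip
        T gray
          T→L: L black — skip
          S gray
            N gray
              O gray
                O→L: L black — skip
                O→M: M is gray → back edge
First back edge: O → M.

O->M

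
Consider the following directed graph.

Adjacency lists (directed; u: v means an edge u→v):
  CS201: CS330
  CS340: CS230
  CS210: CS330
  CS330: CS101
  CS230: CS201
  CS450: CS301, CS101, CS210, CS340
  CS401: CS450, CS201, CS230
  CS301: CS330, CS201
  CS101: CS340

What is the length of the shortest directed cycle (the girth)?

5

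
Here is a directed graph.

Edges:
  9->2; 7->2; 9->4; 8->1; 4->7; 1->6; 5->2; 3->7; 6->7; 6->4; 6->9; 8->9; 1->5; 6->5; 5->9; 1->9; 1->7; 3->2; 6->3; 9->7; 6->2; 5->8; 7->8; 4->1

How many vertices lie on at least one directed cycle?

A vertex is on a directed cycle iff it belongs to a strongly connected component of size ≥ 2 (or has a self-loop).
The vertices on cycles are {1, 3, 4, 5, 6, 7, 8, 9} — 8 in total.

8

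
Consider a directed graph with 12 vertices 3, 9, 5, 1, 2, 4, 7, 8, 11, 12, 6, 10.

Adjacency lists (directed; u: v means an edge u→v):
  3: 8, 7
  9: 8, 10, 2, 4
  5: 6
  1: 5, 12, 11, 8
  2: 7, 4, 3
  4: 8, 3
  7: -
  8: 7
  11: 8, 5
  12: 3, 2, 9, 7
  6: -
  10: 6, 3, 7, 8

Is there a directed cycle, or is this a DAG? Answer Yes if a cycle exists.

No

DFS with white/gray/black marking, starting from 9:
9 gray
  8 gray
    7 gray
    7 black
  8 black
  10 gray
    6 gray
    6 black
    3 gray
      3→8: 8 black — skip
      3→7: 7 black — skip
    3 black
    10→7: 7 black — skip
    10→8: 8 black — skip
  10 black
  2 gray
    2→7: 7 black — skip
    4 gray
      4→8: 8 black — skip
      4→3: 3 black — skip
    4 black
    2→3: 3 black — skip
  2 black
  9→4: 4 black — skip
9 black
5 gray
  5→6: 6 black — skip
5 black
1 gray
  1→5: 5 black — skip
  12 gray
    12→3: 3 black — skip
    12→2: 2 black — skip
    12→9: 9 black — skip
    12→7: 7 black — skip
  12 black
  11 gray
    11→8: 8 black — skip
    11→5: 5 black — skip
  11 black
  1→8: 8 black — skip
1 black
Every edge goes to a white or black vertex — no back edge, so the graph is acyclic.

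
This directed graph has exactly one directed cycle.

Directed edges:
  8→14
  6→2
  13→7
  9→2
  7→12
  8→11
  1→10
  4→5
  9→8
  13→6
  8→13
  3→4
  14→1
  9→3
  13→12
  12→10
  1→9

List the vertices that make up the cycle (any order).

DFS with gray/black marking from 9:
9 gray
  3 gray
    4 gray
      5 gray
      5 black
    4 black
  3 black
  8 gray
    13 gray
      6 gray
        2 gray
        2 black
      6 black
      12 gray
        10 gray
        10 black
      12 black
      7 gray
        7→12: 12 black — skip
      7 black
    13 black
    11 gray
    11 black
    14 gray
      1 gray
        1→9: 9 is gray → back edge
Back edge closes the cycle 9 → 8 → 14 → 1 → 9; its vertices are {1, 8, 9, 14}.

1, 8, 9, 14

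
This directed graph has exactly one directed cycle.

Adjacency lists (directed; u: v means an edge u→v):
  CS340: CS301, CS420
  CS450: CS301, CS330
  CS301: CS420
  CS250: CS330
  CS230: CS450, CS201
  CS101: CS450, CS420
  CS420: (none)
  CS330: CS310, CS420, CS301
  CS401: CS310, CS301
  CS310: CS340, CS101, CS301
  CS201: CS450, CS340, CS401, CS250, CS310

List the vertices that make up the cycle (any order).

DFS with gray/black marking from CS310:
CS310 gray
  CS340 gray
    CS301 gray
      CS420 gray
      CS420 black
    CS301 black
    CS340→CS420: CS420 black — skip
  CS340 black
  CS101 gray
    CS450 gray
      CS450→CS301: CS301 black — skip
      CS330 gray
        CS330→CS310: CS310 is gray → back edge
Back edge closes the cycle CS310 → CS101 → CS450 → CS330 → CS310; its vertices are {CS101, CS310, CS330, CS450}.

CS101, CS310, CS330, CS450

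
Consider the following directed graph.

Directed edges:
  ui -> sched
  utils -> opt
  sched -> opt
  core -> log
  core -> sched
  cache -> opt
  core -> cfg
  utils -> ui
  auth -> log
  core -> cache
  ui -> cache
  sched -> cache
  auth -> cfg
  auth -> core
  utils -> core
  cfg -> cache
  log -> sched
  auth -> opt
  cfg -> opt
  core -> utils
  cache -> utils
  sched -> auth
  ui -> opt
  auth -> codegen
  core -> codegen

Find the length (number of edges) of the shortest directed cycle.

For each vertex v, BFS finds the shortest path from v back to v.
The shortest such closed walk is core → utils → core, length 2.

2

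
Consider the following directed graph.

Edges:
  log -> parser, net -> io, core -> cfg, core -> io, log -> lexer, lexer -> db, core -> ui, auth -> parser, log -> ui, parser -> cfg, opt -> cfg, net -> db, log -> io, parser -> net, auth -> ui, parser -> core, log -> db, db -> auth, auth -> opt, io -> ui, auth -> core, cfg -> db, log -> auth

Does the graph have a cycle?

DFS with white/gray/black marking, starting from db:
db gray
  auth gray
    ui gray
    ui black
    core gray
      io gray
        io→ui: ui black — skip
      io black
      core→ui: ui black — skip
      cfg gray
        cfg→db: db is gray → back edge
Back edge found, so a cycle exists: db → auth → core → cfg → db.

Yes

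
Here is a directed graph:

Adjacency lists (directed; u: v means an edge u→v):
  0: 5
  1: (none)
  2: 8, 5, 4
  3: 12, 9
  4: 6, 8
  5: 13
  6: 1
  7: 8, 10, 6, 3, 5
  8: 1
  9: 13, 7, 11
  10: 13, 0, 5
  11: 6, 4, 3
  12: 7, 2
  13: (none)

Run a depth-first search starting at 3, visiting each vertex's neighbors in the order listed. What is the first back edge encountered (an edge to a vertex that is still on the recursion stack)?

7->3

DFS from 3 (visiting each vertex's neighbors in the order listed); mark gray on enter, black on exit:
3 gray
  12 gray
    7 gray
      8 gray
        1 gray
        1 black
      8 black
      10 gray
        13 gray
        13 black
        0 gray
          5 gray
            5→13: 13 black — skip
          5 black
        0 black
        10→5: 5 black — skip
      10 black
      6 gray
        6→1: 1 black — skip
      6 black
      7→3: 3 is gray → back edge
First back edge: 7 → 3.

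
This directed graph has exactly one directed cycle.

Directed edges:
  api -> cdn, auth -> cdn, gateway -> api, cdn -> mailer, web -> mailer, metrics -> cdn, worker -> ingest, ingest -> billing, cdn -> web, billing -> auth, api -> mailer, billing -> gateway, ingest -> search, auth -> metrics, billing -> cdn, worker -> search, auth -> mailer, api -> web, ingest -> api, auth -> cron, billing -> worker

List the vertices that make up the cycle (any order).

ingest, worker, billing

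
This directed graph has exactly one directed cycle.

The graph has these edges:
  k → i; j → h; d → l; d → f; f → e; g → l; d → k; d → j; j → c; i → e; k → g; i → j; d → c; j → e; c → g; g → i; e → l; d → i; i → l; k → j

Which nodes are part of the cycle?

c, g, i, j

DFS with gray/black marking from i:
i gray
  j gray
    e gray
      l gray
      l black
    e black
    h gray
    h black
    c gray
      g gray
        g→i: i is gray → back edge
Back edge closes the cycle i → j → c → g → i; its vertices are {c, g, i, j}.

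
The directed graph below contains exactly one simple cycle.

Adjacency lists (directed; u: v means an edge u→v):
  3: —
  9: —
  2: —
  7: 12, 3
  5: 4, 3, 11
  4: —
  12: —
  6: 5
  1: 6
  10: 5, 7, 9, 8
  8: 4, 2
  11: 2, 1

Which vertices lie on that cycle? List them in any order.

DFS with gray/black marking from 5:
5 gray
  4 gray
  4 black
  3 gray
  3 black
  11 gray
    2 gray
    2 black
    1 gray
      6 gray
        6→5: 5 is gray → back edge
Back edge closes the cycle 5 → 11 → 1 → 6 → 5; its vertices are {1, 5, 6, 11}.

1, 5, 6, 11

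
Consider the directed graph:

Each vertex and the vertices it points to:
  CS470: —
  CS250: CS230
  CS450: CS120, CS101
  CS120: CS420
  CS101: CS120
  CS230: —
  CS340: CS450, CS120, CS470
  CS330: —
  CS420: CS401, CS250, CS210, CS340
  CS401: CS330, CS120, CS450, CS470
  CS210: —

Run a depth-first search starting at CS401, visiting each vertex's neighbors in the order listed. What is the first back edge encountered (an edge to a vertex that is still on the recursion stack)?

CS420→CS401

DFS from CS401 (visiting each vertex's neighbors in the order listed); mark gray on enter, black on exit:
CS401 gray
  CS330 gray
  CS330 black
  CS120 gray
    CS420 gray
      CS420→CS401: CS401 is gray → back edge
First back edge: CS420 → CS401.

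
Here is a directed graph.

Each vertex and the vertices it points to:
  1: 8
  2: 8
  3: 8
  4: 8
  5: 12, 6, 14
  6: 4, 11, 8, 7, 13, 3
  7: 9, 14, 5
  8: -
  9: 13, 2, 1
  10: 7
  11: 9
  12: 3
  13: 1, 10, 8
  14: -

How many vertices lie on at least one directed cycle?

A vertex is on a directed cycle iff it belongs to a strongly connected component of size ≥ 2 (or has a self-loop).
The vertices on cycles are {5, 6, 7, 9, 10, 11, 13} — 7 in total.

7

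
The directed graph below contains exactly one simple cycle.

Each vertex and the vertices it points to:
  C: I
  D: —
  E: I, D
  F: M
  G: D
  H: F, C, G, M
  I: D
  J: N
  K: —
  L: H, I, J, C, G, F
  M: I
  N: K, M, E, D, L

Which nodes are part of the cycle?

DFS with gray/black marking from J:
J gray
  N gray
    K gray
    K black
    M gray
      I gray
        D gray
        D black
      I black
    M black
    E gray
      E→I: I black — skip
      E→D: D black — skip
    E black
    N→D: D black — skip
    L gray
      H gray
        F gray
          F→M: M black — skip
        F black
        C gray
          C→I: I black — skip
        C black
        G gray
          G→D: D black — skip
        G black
        H→M: M black — skip
      H black
      L→I: I black — skip
      L→J: J is gray → back edge
Back edge closes the cycle J → N → L → J; its vertices are {J, L, N}.

J, L, N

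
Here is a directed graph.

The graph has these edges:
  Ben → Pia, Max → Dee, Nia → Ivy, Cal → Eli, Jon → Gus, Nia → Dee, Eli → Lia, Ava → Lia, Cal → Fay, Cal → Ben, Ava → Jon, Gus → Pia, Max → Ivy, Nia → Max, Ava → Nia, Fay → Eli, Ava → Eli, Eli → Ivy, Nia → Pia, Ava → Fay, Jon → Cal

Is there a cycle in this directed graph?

No

DFS with white/gray/black marking, starting from Ben:
Ben gray
  Pia gray
  Pia black
Ben black
Lia gray
Lia black
Gus gray
  Gus→Pia: Pia black — skip
Gus black
Jon gray
  Cal gray
    Eli gray
      Ivy gray
      Ivy black
      Eli→Lia: Lia black — skip
    Eli black
    Cal→Ben: Ben black — skip
    Fay gray
      Fay→Eli: Eli black — skip
    Fay black
  Cal black
  Jon→Gus: Gus black — skip
Jon black
Dee gray
Dee black
Nia gray
  Nia→Pia: Pia black — skip
  Nia→Ivy: Ivy black — skip
  Max gray
    Max→Ivy: Ivy black — skip
    Max→Dee: Dee black — skip
  Max black
  Nia→Dee: Dee black — skip
Nia black
Ava gray
  Ava→Eli: Eli black — skip
  Ava→Nia: Nia black — skip
  Ava→Jon: Jon black — skip
  Ava→Fay: Fay black — skip
  Ava→Lia: Lia black — skip
Ava black
Every edge goes to a white or black vertex — no back edge, so the graph is acyclic.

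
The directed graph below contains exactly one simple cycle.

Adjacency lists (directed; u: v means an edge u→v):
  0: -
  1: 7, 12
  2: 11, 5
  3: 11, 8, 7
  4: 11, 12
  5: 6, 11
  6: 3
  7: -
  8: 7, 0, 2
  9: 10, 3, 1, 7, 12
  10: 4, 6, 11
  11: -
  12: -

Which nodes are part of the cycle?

2, 3, 5, 6, 8

DFS with gray/black marking from 6:
6 gray
  3 gray
    11 gray
    11 black
    8 gray
      7 gray
      7 black
      0 gray
      0 black
      2 gray
        2→11: 11 black — skip
        5 gray
          5→6: 6 is gray → back edge
Back edge closes the cycle 6 → 3 → 8 → 2 → 5 → 6; its vertices are {2, 3, 5, 6, 8}.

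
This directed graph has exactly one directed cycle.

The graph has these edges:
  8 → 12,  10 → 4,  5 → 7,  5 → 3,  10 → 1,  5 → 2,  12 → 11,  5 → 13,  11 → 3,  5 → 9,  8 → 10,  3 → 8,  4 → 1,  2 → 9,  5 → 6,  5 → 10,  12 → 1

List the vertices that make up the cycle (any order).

DFS with gray/black marking from 3:
3 gray
  8 gray
    10 gray
      4 gray
        1 gray
        1 black
      4 black
      10→1: 1 black — skip
    10 black
    12 gray
      11 gray
        11→3: 3 is gray → back edge
Back edge closes the cycle 3 → 8 → 12 → 11 → 3; its vertices are {3, 8, 11, 12}.

3, 8, 11, 12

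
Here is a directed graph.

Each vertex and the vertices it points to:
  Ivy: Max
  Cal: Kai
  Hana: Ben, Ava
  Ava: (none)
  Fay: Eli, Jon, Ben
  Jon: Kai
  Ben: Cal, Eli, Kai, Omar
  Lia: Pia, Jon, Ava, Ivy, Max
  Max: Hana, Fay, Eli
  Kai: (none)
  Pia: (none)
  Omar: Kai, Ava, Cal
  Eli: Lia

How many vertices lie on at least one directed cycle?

A vertex is on a directed cycle iff it belongs to a strongly connected component of size ≥ 2 (or has a self-loop).
The vertices on cycles are {Ben, Eli, Fay, Ivy, Lia, Max, Hana} — 7 in total.

7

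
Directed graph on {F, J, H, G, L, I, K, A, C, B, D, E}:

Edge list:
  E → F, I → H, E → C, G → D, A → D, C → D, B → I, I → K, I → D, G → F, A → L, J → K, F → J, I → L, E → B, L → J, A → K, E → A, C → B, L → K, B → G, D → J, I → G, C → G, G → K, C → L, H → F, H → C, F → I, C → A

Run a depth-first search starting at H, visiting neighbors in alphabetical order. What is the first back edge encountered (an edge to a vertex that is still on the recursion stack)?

I→G

DFS from H (visiting neighbors in alphabetical order); mark gray on enter, black on exit:
H gray
  C gray
    A gray
      D gray
        J gray
          K gray
          K black
        J black
      D black
      A→K: K black — skip
      L gray
        L→J: J black — skip
        L→K: K black — skip
      L black
    A black
    B gray
      G gray
        G→D: D black — skip
        F gray
          I gray
            I→D: D black — skip
            I→G: G is gray → back edge
First back edge: I → G.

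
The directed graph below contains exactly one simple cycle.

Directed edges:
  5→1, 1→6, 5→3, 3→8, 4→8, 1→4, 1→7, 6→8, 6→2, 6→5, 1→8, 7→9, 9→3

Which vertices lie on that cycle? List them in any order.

1, 5, 6

DFS with gray/black marking from 6:
6 gray
  2 gray
  2 black
  8 gray
  8 black
  5 gray
    3 gray
      3→8: 8 black — skip
    3 black
    1 gray
      1→6: 6 is gray → back edge
Back edge closes the cycle 6 → 5 → 1 → 6; its vertices are {1, 5, 6}.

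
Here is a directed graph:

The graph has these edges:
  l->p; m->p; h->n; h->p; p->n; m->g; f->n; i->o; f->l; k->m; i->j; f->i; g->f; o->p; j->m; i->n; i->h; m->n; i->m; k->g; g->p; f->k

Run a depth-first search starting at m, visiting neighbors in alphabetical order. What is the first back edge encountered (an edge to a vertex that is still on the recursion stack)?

j→m

DFS from m (visiting neighbors in alphabetical order); mark gray on enter, black on exit:
m gray
  g gray
    f gray
      i gray
        h gray
          n gray
          n black
          p gray
            p→n: n black — skip
          p black
        h black
        j gray
          j→m: m is gray → back edge
First back edge: j → m.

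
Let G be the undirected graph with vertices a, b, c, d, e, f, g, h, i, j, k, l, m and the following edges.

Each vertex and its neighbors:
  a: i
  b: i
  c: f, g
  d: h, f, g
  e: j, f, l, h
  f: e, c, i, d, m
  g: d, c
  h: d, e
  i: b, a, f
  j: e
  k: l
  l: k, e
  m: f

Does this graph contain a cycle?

Yes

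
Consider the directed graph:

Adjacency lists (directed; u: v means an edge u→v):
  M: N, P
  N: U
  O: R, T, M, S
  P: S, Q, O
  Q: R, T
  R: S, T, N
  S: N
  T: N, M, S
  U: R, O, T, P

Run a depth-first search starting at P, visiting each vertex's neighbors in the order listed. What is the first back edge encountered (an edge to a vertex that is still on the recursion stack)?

DFS from P (visiting each vertex's neighbors in the order listed); mark gray on enter, black on exit:
P gray
  S gray
    N gray
      U gray
        R gray
          R→S: S is gray → back edge
First back edge: R → S.

R->S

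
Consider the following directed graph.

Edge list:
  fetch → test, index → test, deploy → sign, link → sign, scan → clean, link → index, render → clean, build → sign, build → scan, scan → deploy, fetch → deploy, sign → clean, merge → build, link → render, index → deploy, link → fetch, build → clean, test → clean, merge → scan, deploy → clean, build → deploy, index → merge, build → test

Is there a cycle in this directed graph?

No

DFS with white/gray/black marking, starting from sign:
sign gray
  clean gray
  clean black
sign black
build gray
  deploy gray
    deploy→clean: clean black — skip
    deploy→sign: sign black — skip
  deploy black
  build→clean: clean black — skip
  scan gray
    scan→deploy: deploy black — skip
    scan→clean: clean black — skip
  scan black
  test gray
    test→clean: clean black — skip
  test black
  build→sign: sign black — skip
build black
render gray
  render→clean: clean black — skip
render black
merge gray
  merge→build: build black — skip
  merge→scan: scan black — skip
merge black
fetch gray
  fetch→deploy: deploy black — skip
  fetch→test: test black — skip
fetch black
link gray
  link→render: render black — skip
  link→fetch: fetch black — skip
  link→sign: sign black — skip
  index gray
    index→merge: merge black — skip
    index→test: test black — skip
    index→deploy: deploy black — skip
  index black
link black
Every edge goes to a white or black vertex — no back edge, so the graph is acyclic.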